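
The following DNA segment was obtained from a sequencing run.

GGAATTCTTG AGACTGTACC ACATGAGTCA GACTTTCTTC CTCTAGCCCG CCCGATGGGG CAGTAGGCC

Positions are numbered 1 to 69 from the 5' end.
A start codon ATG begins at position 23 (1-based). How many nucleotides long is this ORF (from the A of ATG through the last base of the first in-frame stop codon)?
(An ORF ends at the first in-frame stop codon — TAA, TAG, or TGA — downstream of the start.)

24

Codons from position 23: ATG (23–25), AGT (26–28), CAG (29–31), ACT (32–34), TTC (35–37), TTC (38–40), CTC (41–43), TAG (44–46).
TAG is the first in-frame stop; ORF spans 23–46, 24 nucleotides.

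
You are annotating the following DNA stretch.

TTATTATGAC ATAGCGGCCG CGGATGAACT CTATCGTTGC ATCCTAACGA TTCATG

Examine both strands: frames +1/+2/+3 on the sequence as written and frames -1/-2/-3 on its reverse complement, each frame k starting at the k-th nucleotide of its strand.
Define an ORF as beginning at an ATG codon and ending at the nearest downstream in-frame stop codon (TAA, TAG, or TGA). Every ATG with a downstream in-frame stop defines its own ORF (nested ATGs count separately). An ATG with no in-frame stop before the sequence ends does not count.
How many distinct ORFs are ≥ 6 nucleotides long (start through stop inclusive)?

Reverse complement (5'→3'): CATGAATCGTTAGGATGCAACGATAGAGTTCATCCGCGGCCGCTATGTCATAATAA
Frame +1: TTA TTA TGA CAT AGC GGC CGC GGA TGA ACT CTA TCG TTG CAT CCT AAC GAT TCA — no ATG→stop ORF.
Frame +2: TAT TAT GAC ATA GCG GCC GCG GAT GAA CTC TAT CGT TGC ATC CTA ACG ATT CAT — no ATG→stop ORF.
Frame +3: ATT ATG ACA TAG CGG CCG CGG ATG AAC TCT ATC GTT GCA TCC TAA CGA TTC ATG — ATG at 6, stop TAG at 12 → 9 nt; ATG at 24, stop TAA at 45 → 24 nt.
Frame -1: CAT GAA TCG TTA GGA TGC AAC GAT AGA GTT CAT CCG CGG CCG CTA TGT CAT AAT — no ATG→stop ORF.
Frame -2: ATG AAT CGT TAG GAT GCA ACG ATA GAG TTC ATC CGC GGC CGC TAT GTC ATA ATA — ATG at 2, stop TAG at 11 → 12 nt.
Frame -3: TGA ATC GTT AGG ATG CAA CGA TAG AGT TCA TCC GCG GCC GCT ATG TCA TAA TAA — ATG at 15, stop TAG at 24 → 12 nt; ATG at 45, stop TAA at 51 → 9 nt.
ORFs ≥ 6 nucleotides: frame +3 6–14 (9 nucleotides), frame +3 24–47 (24 nucleotides), frame -2 2–13 (12 nucleotides), frame -3 15–26 (12 nucleotides), frame -3 45–53 (9 nucleotides). Count = 5.

5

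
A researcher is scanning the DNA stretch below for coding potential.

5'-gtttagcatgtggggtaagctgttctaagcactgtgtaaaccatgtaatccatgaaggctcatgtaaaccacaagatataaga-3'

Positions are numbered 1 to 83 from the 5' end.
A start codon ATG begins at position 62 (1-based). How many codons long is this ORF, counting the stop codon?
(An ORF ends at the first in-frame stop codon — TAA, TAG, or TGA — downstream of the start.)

Codons from position 62: ATG (62–64), TAA (65–67).
TAA is the first in-frame stop; that's 2 codons including the stop.

2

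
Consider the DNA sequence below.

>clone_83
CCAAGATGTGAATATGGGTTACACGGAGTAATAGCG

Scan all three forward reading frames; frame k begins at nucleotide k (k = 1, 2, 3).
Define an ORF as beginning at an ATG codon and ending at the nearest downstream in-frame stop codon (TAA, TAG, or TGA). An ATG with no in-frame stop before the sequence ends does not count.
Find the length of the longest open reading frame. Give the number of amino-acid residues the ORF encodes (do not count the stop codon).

5

Frame 1: CCA AGA TGT GAA TAT GGG TTA CAC GGA GTA ATA GCG — no ATG→stop ORF.
Frame 2: CAA GAT GTG AAT ATG GGT TAC ACG GAG TAA TAG — ATG at 14, stop TAA at 29 → 18 nt.
Frame 3: AAG ATG TGA ATA TGG GTT ACA CGG AGT AAT AGC — ATG at 6, stop TGA at 9 → 6 nt.
Longest: frame 2, positions 14–31, 18 nt = 6 codons = 5 aa. → 5 amino acids.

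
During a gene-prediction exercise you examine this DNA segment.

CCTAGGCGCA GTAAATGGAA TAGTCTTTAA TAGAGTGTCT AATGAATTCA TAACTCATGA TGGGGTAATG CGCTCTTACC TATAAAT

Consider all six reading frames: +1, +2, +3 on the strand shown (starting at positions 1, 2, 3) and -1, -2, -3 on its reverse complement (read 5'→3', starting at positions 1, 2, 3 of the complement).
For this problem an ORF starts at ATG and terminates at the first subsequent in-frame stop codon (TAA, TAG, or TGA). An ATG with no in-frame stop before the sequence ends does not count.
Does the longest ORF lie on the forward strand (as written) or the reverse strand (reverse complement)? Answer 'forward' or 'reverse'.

reverse

Reverse complement (5'→3'): ATTTATAGGTAAGAGCGCATTACCCCATCATGAGTTATGAATTCATTAGACACTCTATTAAAGACTATTCCATTTACTGCGCCTAGG
Frame +1: CCT AGG CGC AGT AAA TGG AAT AGT CTT TAA TAG AGT GTC TAA TGA ATT CAT AAC TCA TGA TGG GGT AAT GCG CTC TTA CCT ATA AAT — no ATG→stop ORF.
Frame +2: CTA GGC GCA GTA AAT GGA ATA GTC TTT AAT AGA GTG TCT AAT GAA TTC ATA ACT CAT GAT GGG GTA ATG CGC TCT TAC CTA TAA — ATG at 68, stop TAA at 83 → 18 nt.
Frame +3: TAG GCG CAG TAA ATG GAA TAG TCT TTA ATA GAG TGT CTA ATG AAT TCA TAA CTC ATG ATG GGG TAA TGC GCT CTT ACC TAT AAA — ATG at 15, stop TAG at 21 → 9 nt; ATG at 42, stop TAA at 51 → 12 nt; ATG at 57, stop TAA at 66 → 12 nt; ATG at 60, stop TAA at 66 → 9 nt.
Frame -1: ATT TAT AGG TAA GAG CGC ATT ACC CCA TCA TGA GTT ATG AAT TCA TTA GAC ACT CTA TTA AAG ACT ATT CCA TTT ACT GCG CCT AGG — no ATG→stop ORF.
Frame -2: TTT ATA GGT AAG AGC GCA TTA CCC CAT CAT GAG TTA TGA ATT CAT TAG ACA CTC TAT TAA AGA CTA TTC CAT TTA CTG CGC CTA — no ATG→stop ORF.
Frame -3: TTA TAG GTA AGA GCG CAT TAC CCC ATC ATG AGT TAT GAA TTC ATT AGA CAC TCT ATT AAA GAC TAT TCC ATT TAC TGC GCC TAG — ATG at 30, stop TAG at 84 → 57 nt.
Forward-strand max 18 nt; reverse-strand max 57 nt. The reverse strand has the longer ORF.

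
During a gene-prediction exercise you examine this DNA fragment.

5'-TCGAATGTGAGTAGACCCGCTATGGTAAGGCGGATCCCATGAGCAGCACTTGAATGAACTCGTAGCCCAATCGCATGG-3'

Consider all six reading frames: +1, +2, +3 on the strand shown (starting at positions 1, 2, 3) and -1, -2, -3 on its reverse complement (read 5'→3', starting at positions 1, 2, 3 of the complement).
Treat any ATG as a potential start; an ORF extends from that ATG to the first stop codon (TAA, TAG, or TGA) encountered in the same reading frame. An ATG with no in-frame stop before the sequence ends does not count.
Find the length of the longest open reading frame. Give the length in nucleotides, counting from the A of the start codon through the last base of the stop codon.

57

Reverse complement (5'→3'): CCATGCGATTGGGCTACGAGTTCATTCAAGTGCTGCTCATGGGATCCGCCTTACCATAGCGGGTCTACTCACATTCGA
Frame +1: TCG AAT GTG AGT AGA CCC GCT ATG GTA AGG CGG ATC CCA TGA GCA GCA CTT GAA TGA ACT CGT AGC CCA ATC GCA TGG — ATG at 22, stop TGA at 40 → 21 nt.
Frame +2: CGA ATG TGA GTA GAC CCG CTA TGG TAA GGC GGA TCC CAT GAG CAG CAC TTG AAT GAA CTC GTA GCC CAA TCG CAT — ATG at 5, stop TGA at 8 → 6 nt.
Frame +3: GAA TGT GAG TAG ACC CGC TAT GGT AAG GCG GAT CCC ATG AGC AGC ACT TGA ATG AAC TCG TAG CCC AAT CGC ATG — ATG at 39, stop TGA at 51 → 15 nt; ATG at 54, stop TAG at 63 → 12 nt.
Frame -1: CCA TGC GAT TGG GCT ACG AGT TCA TTC AAG TGC TGC TCA TGG GAT CCG CCT TAC CAT AGC GGG TCT ACT CAC ATT CGA — no ATG→stop ORF.
Frame -2: CAT GCG ATT GGG CTA CGA GTT CAT TCA AGT GCT GCT CAT GGG ATC CGC CTT ACC ATA GCG GGT CTA CTC ACA TTC — no ATG→stop ORF.
Frame -3: ATG CGA TTG GGC TAC GAG TTC ATT CAA GTG CTG CTC ATG GGA TCC GCC TTA CCA TAG CGG GTC TAC TCA CAT TCG — ATG at 3, stop TAG at 57 → 57 nt; ATG at 39, stop TAG at 57 → 21 nt.
Longest: frame -3, positions 3–59, 57 nt = 19 codons = 18 aa. → 57 nucleotides.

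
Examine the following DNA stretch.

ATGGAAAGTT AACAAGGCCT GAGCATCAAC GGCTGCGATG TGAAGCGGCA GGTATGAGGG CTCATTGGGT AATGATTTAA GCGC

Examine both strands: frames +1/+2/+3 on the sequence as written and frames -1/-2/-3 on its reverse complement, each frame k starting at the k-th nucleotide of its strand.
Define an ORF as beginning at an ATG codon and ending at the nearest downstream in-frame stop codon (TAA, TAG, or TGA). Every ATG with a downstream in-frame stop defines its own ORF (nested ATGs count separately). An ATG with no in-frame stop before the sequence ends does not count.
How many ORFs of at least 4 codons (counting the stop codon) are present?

4

Reverse complement (5'→3'): GCGCTTAAATCATTACCCAATGAGCCCTCATACCTGCCGCTTCACATCGCAGCCGTTGATGCTCAGGCCTTGTTAACTTTCCAT
Frame +1: ATG GAA AGT TAA CAA GGC CTG AGC ATC AAC GGC TGC GAT GTG AAG CGG CAG GTA TGA GGG CTC ATT GGG TAA TGA TTT AAG CGC — ATG at 1, stop TAA at 10 → 12 nt.
Frame +2: TGG AAA GTT AAC AAG GCC TGA GCA TCA ACG GCT GCG ATG TGA AGC GGC AGG TAT GAG GGC TCA TTG GGT AAT GAT TTA AGC — ATG at 38, stop TGA at 41 → 6 nt.
Frame +3: GGA AAG TTA ACA AGG CCT GAG CAT CAA CGG CTG CGA TGT GAA GCG GCA GGT ATG AGG GCT CAT TGG GTA ATG ATT TAA GCG — ATG at 54, stop TAA at 78 → 27 nt; ATG at 72, stop TAA at 78 → 9 nt.
Frame -1: GCG CTT AAA TCA TTA CCC AAT GAG CCC TCA TAC CTG CCG CTT CAC ATC GCA GCC GTT GAT GCT CAG GCC TTG TTA ACT TTC CAT — no ATG→stop ORF.
Frame -2: CGC TTA AAT CAT TAC CCA ATG AGC CCT CAT ACC TGC CGC TTC ACA TCG CAG CCG TTG ATG CTC AGG CCT TGT TAA CTT TCC — ATG at 20, stop TAA at 74 → 57 nt; ATG at 59, stop TAA at 74 → 18 nt.
Frame -3: GCT TAA ATC ATT ACC CAA TGA GCC CTC ATA CCT GCC GCT TCA CAT CGC AGC CGT TGA TGC TCA GGC CTT GTT AAC TTT CCA — no ATG→stop ORF.
ORFs ≥ 4 codons: frame +1 1–12 (4 codons), frame +3 54–80 (9 codons), frame -2 20–76 (19 codons), frame -2 59–76 (6 codons). Count = 4.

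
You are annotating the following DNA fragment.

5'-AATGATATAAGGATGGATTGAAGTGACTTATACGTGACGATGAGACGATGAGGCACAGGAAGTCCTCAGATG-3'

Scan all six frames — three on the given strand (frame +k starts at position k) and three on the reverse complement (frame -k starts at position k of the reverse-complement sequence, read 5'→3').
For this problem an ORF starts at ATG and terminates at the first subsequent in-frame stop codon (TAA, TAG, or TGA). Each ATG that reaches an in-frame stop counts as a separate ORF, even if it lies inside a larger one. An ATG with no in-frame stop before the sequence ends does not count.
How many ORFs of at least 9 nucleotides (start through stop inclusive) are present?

3

Reverse complement (5'→3'): CATCTGAGGACTTCCTGTGCCTCATCGTCTCATCGTCACGTATAAGTCACTTCAATCCATCCTTATATCATT
Frame +1: AAT GAT ATA AGG ATG GAT TGA AGT GAC TTA TAC GTG ACG ATG AGA CGA TGA GGC ACA GGA AGT CCT CAG ATG — ATG at 13, stop TGA at 19 → 9 nt; ATG at 40, stop TGA at 49 → 12 nt.
Frame +2: ATG ATA TAA GGA TGG ATT GAA GTG ACT TAT ACG TGA CGA TGA GAC GAT GAG GCA CAG GAA GTC CTC AGA — ATG at 2, stop TAA at 8 → 9 nt.
Frame +3: TGA TAT AAG GAT GGA TTG AAG TGA CTT ATA CGT GAC GAT GAG ACG ATG AGG CAC AGG AAG TCC TCA GAT — no ATG→stop ORF.
Frame -1: CAT CTG AGG ACT TCC TGT GCC TCA TCG TCT CAT CGT CAC GTA TAA GTC ACT TCA ATC CAT CCT TAT ATC ATT — no ATG→stop ORF.
Frame -2: ATC TGA GGA CTT CCT GTG CCT CAT CGT CTC ATC GTC ACG TAT AAG TCA CTT CAA TCC ATC CTT ATA TCA — no ATG→stop ORF.
Frame -3: TCT GAG GAC TTC CTG TGC CTC ATC GTC TCA TCG TCA CGT ATA AGT CAC TTC AAT CCA TCC TTA TAT CAT — no ATG→stop ORF.
ORFs ≥ 9 nucleotides: frame +1 13–21 (9 nucleotides), frame +1 40–51 (12 nucleotides), frame +2 2–10 (9 nucleotides). Count = 3.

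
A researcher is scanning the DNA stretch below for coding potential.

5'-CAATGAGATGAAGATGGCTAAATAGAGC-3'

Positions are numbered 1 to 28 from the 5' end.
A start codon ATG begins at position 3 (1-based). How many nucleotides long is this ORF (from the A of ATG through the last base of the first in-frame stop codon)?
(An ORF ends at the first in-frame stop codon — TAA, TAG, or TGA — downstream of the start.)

Codons from position 3: ATG (3–5), AGA (6–8), TGA (9–11).
TGA is the first in-frame stop; ORF spans 3–11, 9 nucleotides.

9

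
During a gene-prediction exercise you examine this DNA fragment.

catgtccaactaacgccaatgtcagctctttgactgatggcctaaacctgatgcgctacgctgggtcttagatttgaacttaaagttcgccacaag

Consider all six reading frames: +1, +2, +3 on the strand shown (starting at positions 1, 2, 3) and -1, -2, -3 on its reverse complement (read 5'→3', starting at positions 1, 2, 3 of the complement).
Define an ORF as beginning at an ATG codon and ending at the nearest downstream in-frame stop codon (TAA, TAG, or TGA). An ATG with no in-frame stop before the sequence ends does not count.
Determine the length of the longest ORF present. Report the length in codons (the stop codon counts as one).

7

Reverse complement (5'→3'): CTTGTGGCGAACTTTAAGTTCAAATCTAAGACCCAGCGTAGCGCATCAGGTTTAGGCCATCAGTCAAAGAGCTGACATTGGCGTTAGTTGGACATG
Frame +1: CAT GTC CAA CTA ACG CCA ATG TCA GCT CTT TGA CTG ATG GCC TAA ACC TGA TGC GCT ACG CTG GGT CTT AGA TTT GAA CTT AAA GTT CGC CAC AAG — ATG at 19, stop TGA at 31 → 15 nt; ATG at 37, stop TAA at 43 → 9 nt.
Frame +2: ATG TCC AAC TAA CGC CAA TGT CAG CTC TTT GAC TGA TGG CCT AAA CCT GAT GCG CTA CGC TGG GTC TTA GAT TTG AAC TTA AAG TTC GCC ACA — ATG at 2, stop TAA at 11 → 12 nt.
Frame +3: TGT CCA ACT AAC GCC AAT GTC AGC TCT TTG ACT GAT GGC CTA AAC CTG ATG CGC TAC GCT GGG TCT TAG ATT TGA ACT TAA AGT TCG CCA CAA — ATG at 51, stop TAG at 69 → 21 nt.
Frame -1: CTT GTG GCG AAC TTT AAG TTC AAA TCT AAG ACC CAG CGT AGC GCA TCA GGT TTA GGC CAT CAG TCA AAG AGC TGA CAT TGG CGT TAG TTG GAC ATG — no ATG→stop ORF.
Frame -2: TTG TGG CGA ACT TTA AGT TCA AAT CTA AGA CCC AGC GTA GCG CAT CAG GTT TAG GCC ATC AGT CAA AGA GCT GAC ATT GGC GTT AGT TGG ACA — no ATG→stop ORF.
Frame -3: TGT GGC GAA CTT TAA GTT CAA ATC TAA GAC CCA GCG TAG CGC ATC AGG TTT AGG CCA TCA GTC AAA GAG CTG ACA TTG GCG TTA GTT GGA CAT — no ATG→stop ORF.
Longest: frame +3, positions 51–71, 21 nt = 7 codons = 6 aa. → 7 codons.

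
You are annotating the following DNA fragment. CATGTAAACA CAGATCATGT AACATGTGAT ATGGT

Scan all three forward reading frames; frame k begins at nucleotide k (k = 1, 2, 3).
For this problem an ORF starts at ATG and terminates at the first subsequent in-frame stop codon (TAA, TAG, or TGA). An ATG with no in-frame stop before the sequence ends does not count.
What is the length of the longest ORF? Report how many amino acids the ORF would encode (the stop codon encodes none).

1

Frame 1: CAT GTA AAC ACA GAT CAT GTA ACA TGT GAT ATG — no ATG→stop ORF.
Frame 2: ATG TAA ACA CAG ATC ATG TAA CAT GTG ATA TGG — ATG at 2, stop TAA at 5 → 6 nt; ATG at 17, stop TAA at 20 → 6 nt.
Frame 3: TGT AAA CAC AGA TCA TGT AAC ATG TGA TAT GGT — ATG at 24, stop TGA at 27 → 6 nt.
Longest: frame 2, positions 2–7, 6 nt = 2 codons = 1 aa. → 1 amino acids.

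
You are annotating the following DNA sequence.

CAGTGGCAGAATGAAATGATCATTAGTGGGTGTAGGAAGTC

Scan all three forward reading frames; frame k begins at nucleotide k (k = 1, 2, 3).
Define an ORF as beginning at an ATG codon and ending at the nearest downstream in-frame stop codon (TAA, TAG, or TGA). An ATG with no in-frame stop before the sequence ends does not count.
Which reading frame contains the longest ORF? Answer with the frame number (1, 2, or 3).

Frame 1: CAG TGG CAG AAT GAA ATG ATC ATT AGT GGG TGT AGG AAG — no ATG→stop ORF.
Frame 2: AGT GGC AGA ATG AAA TGA TCA TTA GTG GGT GTA GGA AGT — ATG at 11, stop TGA at 17 → 9 nt.
Frame 3: GTG GCA GAA TGA AAT GAT CAT TAG TGG GTG TAG GAA GTC — no ATG→stop ORF.
Longest ORF is 9 nt in frame 2 (positions 11–19).

2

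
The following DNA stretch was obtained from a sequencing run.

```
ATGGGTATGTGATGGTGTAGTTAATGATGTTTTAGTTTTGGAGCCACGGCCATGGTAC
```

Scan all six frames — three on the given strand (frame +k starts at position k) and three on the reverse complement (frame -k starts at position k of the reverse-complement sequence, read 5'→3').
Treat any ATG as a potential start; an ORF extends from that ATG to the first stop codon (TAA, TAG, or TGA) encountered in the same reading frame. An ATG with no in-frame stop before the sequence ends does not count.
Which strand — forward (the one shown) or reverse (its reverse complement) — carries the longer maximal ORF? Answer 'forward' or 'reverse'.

Reverse complement (5'→3'): GTACCATGGCCGTGGCTCCAAAACTAAAACATCATTAACTACACCATCACATACCCAT
Frame +1: ATG GGT ATG TGA TGG TGT AGT TAA TGA TGT TTT AGT TTT GGA GCC ACG GCC ATG GTA — ATG at 1, stop TGA at 10 → 12 nt; ATG at 7, stop TGA at 10 → 6 nt.
Frame +2: TGG GTA TGT GAT GGT GTA GTT AAT GAT GTT TTA GTT TTG GAG CCA CGG CCA TGG TAC — no ATG→stop ORF.
Frame +3: GGG TAT GTG ATG GTG TAG TTA ATG ATG TTT TAG TTT TGG AGC CAC GGC CAT GGT — ATG at 12, stop TAG at 18 → 9 nt; ATG at 24, stop TAG at 33 → 12 nt; ATG at 27, stop TAG at 33 → 9 nt.
Frame -1: GTA CCA TGG CCG TGG CTC CAA AAC TAA AAC ATC ATT AAC TAC ACC ATC ACA TAC CCA — no ATG→stop ORF.
Frame -2: TAC CAT GGC CGT GGC TCC AAA ACT AAA ACA TCA TTA ACT ACA CCA TCA CAT ACC CAT — no ATG→stop ORF.
Frame -3: ACC ATG GCC GTG GCT CCA AAA CTA AAA CAT CAT TAA CTA CAC CAT CAC ATA CCC — ATG at 6, stop TAA at 36 → 33 nt.
Forward-strand max 12 nt; reverse-strand max 33 nt. The reverse strand has the longer ORF.

reverse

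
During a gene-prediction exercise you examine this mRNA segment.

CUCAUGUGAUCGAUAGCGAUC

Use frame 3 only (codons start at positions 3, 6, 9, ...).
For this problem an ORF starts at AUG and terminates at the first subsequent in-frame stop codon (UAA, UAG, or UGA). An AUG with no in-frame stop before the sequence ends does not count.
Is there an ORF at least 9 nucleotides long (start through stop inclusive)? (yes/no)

no

Frame 3: CAU GUG AUC GAU AGC GAU — no AUG→stop ORF.
Largest ORF found is 0 nucleotides < 9, so no.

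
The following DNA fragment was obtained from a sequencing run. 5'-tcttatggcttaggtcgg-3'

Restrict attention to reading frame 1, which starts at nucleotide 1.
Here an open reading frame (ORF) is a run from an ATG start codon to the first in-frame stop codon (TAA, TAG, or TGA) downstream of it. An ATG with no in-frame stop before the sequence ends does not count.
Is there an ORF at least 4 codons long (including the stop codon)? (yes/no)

Frame 1: TCT TAT GGC TTA GGT CGG — no ATG→stop ORF.
Largest ORF found is 0 codons < 4, so no.

no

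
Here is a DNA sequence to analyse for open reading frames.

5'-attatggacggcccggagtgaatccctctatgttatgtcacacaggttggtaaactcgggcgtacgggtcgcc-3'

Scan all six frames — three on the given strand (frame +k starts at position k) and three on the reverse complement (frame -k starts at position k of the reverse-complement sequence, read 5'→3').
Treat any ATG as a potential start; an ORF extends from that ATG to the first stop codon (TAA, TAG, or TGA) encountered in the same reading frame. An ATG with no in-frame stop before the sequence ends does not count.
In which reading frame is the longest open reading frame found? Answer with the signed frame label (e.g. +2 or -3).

Reverse complement (5'→3'): GGCGACCCGTACGCCCGAGTTTACCAACCTGTGTGACATAACATAGAGGGATTCACTCCGGGCCGTCCATAAT
Frame +1: ATT ATG GAC GGC CCG GAG TGA ATC CCT CTA TGT TAT GTC ACA CAG GTT GGT AAA CTC GGG CGT ACG GGT CGC — ATG at 4, stop TGA at 19 → 18 nt.
Frame +2: TTA TGG ACG GCC CGG AGT GAA TCC CTC TAT GTT ATG TCA CAC AGG TTG GTA AAC TCG GGC GTA CGG GTC GCC — no ATG→stop ORF.
Frame +3: TAT GGA CGG CCC GGA GTG AAT CCC TCT ATG TTA TGT CAC ACA GGT TGG TAA ACT CGG GCG TAC GGG TCG — ATG at 30, stop TAA at 51 → 24 nt.
Frame -1: GGC GAC CCG TAC GCC CGA GTT TAC CAA CCT GTG TGA CAT AAC ATA GAG GGA TTC ACT CCG GGC CGT CCA TAA — no ATG→stop ORF.
Frame -2: GCG ACC CGT ACG CCC GAG TTT ACC AAC CTG TGT GAC ATA ACA TAG AGG GAT TCA CTC CGG GCC GTC CAT AAT — no ATG→stop ORF.
Frame -3: CGA CCC GTA CGC CCG AGT TTA CCA ACC TGT GTG ACA TAA CAT AGA GGG ATT CAC TCC GGG CCG TCC ATA — no ATG→stop ORF.
Longest ORF is 24 nt in frame +3 (positions 30–53).

+3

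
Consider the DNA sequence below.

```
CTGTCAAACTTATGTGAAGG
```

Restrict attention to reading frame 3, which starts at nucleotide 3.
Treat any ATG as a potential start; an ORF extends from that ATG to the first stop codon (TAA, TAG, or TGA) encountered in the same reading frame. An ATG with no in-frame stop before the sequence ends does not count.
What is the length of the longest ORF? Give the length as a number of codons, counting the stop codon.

2

Frame 3: GTC AAA CTT ATG TGA AGG — ATG at 12, stop TGA at 15 → 6 nt.
Longest: frame 3, positions 12–17, 6 nt = 2 codons = 1 aa. → 2 codons.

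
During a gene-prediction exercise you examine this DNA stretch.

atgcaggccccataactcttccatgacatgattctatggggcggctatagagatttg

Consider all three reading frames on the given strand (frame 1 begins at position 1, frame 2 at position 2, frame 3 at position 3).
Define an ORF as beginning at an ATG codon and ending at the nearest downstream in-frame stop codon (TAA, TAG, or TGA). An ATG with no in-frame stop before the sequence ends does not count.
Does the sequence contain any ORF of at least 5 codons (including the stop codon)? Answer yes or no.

Frame 1: ATG CAG GCC CCA TAA CTC TTC CAT GAC ATG ATT CTA TGG GGC GGC TAT AGA GAT TTG — ATG at 1, stop TAA at 13 → 15 nt.
Frame 2: TGC AGG CCC CAT AAC TCT TCC ATG ACA TGA TTC TAT GGG GCG GCT ATA GAG ATT — ATG at 23, stop TGA at 29 → 9 nt.
Frame 3: GCA GGC CCC ATA ACT CTT CCA TGA CAT GAT TCT ATG GGG CGG CTA TAG AGA TTT — ATG at 36, stop TAG at 48 → 15 nt.
Frame 1 has an ORF of 5 codons (positions 1–15) ≥ 5, so yes.

yes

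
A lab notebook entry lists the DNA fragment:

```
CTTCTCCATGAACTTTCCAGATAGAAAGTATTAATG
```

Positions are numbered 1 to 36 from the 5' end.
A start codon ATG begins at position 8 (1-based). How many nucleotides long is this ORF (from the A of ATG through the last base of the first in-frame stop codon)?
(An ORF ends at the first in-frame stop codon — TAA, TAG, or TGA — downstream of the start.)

Codons from position 8: ATG (8–10), AAC (11–13), TTT (14–16), CCA (17–19), GAT (20–22), AGA (23–25), AAG (26–28), TAT (29–31), TAA (32–34).
TAA is the first in-frame stop; ORF spans 8–34, 27 nucleotides.

27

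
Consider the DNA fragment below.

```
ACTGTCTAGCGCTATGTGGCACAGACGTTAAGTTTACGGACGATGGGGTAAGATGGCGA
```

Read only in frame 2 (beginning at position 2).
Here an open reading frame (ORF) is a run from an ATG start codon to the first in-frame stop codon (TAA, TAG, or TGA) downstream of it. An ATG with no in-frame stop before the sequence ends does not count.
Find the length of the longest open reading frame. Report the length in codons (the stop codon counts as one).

6

Frame 2: CTG TCT AGC GCT ATG TGG CAC AGA CGT TAA GTT TAC GGA CGA TGG GGT AAG ATG GCG — ATG at 14, stop TAA at 29 → 18 nt.
Longest: frame 2, positions 14–31, 18 nt = 6 codons = 5 aa. → 6 codons.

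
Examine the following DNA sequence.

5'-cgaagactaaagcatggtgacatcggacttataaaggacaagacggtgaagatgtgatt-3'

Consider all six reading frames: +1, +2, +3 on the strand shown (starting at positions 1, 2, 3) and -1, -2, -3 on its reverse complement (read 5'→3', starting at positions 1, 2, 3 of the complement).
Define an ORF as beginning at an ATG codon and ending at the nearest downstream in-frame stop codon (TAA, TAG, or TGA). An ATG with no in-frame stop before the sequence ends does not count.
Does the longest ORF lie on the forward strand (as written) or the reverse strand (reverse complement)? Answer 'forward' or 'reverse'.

forward

Reverse complement (5'→3'): AATCACATCTTCACCGTCTTGTCCTTTATAAGTCCGATGTCACCATGCTTTAGTCTTCG
Frame +1: CGA AGA CTA AAG CAT GGT GAC ATC GGA CTT ATA AAG GAC AAG ACG GTG AAG ATG TGA — ATG at 52, stop TGA at 55 → 6 nt.
Frame +2: GAA GAC TAA AGC ATG GTG ACA TCG GAC TTA TAA AGG ACA AGA CGG TGA AGA TGT GAT — ATG at 14, stop TAA at 32 → 21 nt.
Frame +3: AAG ACT AAA GCA TGG TGA CAT CGG ACT TAT AAA GGA CAA GAC GGT GAA GAT GTG ATT — no ATG→stop ORF.
Frame -1: AAT CAC ATC TTC ACC GTC TTG TCC TTT ATA AGT CCG ATG TCA CCA TGC TTT AGT CTT — no ATG→stop ORF.
Frame -2: ATC ACA TCT TCA CCG TCT TGT CCT TTA TAA GTC CGA TGT CAC CAT GCT TTA GTC TTC — no ATG→stop ORF.
Frame -3: TCA CAT CTT CAC CGT CTT GTC CTT TAT AAG TCC GAT GTC ACC ATG CTT TAG TCT TCG — ATG at 45, stop TAG at 51 → 9 nt.
Forward-strand max 21 nt; reverse-strand max 9 nt. The forward strand has the longer ORF.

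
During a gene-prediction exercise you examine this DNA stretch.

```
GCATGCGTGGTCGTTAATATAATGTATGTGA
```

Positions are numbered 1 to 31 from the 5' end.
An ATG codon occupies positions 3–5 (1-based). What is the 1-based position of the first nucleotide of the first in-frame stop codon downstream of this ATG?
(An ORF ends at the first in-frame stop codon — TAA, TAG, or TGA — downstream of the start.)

Codons from position 3: ATG (3–5), CGT (6–8), GGT (9–11), CGT (12–14), TAA (15–17).
TAA is a stop codon; it begins at position 15.

15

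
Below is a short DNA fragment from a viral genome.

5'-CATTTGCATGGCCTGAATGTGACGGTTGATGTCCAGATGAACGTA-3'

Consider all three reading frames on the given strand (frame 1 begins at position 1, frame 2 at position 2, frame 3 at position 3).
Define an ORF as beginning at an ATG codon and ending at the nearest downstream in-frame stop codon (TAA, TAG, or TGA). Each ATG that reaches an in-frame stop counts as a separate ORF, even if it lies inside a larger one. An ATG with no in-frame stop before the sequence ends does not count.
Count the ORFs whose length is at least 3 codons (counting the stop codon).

Frame 1: CAT TTG CAT GGC CTG AAT GTG ACG GTT GAT GTC CAG ATG AAC GTA — no ATG→stop ORF.
Frame 2: ATT TGC ATG GCC TGA ATG TGA CGG TTG ATG TCC AGA TGA ACG — ATG at 8, stop TGA at 14 → 9 nt; ATG at 17, stop TGA at 20 → 6 nt; ATG at 29, stop TGA at 38 → 12 nt.
Frame 3: TTT GCA TGG CCT GAA TGT GAC GGT TGA TGT CCA GAT GAA CGT — no ATG→stop ORF.
ORFs ≥ 3 codons: frame 2 8–16 (3 codons), frame 2 29–40 (4 codons). Count = 2.

2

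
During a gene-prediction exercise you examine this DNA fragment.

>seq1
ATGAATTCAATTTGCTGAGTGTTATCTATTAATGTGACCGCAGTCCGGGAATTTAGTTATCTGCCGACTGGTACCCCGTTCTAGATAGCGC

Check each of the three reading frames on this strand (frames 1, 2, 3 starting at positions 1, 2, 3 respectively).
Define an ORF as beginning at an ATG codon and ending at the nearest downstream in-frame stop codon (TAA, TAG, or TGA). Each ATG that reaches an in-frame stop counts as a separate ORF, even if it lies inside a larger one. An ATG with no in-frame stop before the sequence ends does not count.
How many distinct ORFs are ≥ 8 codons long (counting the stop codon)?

0

Frame 1: ATG AAT TCA ATT TGC TGA GTG TTA TCT ATT AAT GTG ACC GCA GTC CGG GAA TTT AGT TAT CTG CCG ACT GGT ACC CCG TTC TAG ATA GCG — ATG at 1, stop TGA at 16 → 18 nt.
Frame 2: TGA ATT CAA TTT GCT GAG TGT TAT CTA TTA ATG TGA CCG CAG TCC GGG AAT TTA GTT ATC TGC CGA CTG GTA CCC CGT TCT AGA TAG CGC — ATG at 32, stop TGA at 35 → 6 nt.
Frame 3: GAA TTC AAT TTG CTG AGT GTT ATC TAT TAA TGT GAC CGC AGT CCG GGA ATT TAG TTA TCT GCC GAC TGG TAC CCC GTT CTA GAT AGC — no ATG→stop ORF.
No ORF reaches 8 codons. Count = 0.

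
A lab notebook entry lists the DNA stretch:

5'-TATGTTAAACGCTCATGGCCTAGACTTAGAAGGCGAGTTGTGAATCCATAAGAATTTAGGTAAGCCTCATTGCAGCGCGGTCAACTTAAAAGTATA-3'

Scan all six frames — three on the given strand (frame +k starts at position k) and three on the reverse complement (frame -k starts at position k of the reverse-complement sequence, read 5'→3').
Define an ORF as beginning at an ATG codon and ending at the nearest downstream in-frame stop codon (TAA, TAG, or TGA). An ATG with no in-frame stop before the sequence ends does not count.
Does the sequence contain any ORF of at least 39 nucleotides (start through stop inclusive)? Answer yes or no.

Reverse complement (5'→3'): TATACTTTTAAGTTGACCGCGCTGCAATGAGGCTTACCTAAATTCTTATGGATTCACAACTCGCCTTCTAAGTCTAGGCCATGAGCGTTTAACATA
Frame +1: TAT GTT AAA CGC TCA TGG CCT AGA CTT AGA AGG CGA GTT GTG AAT CCA TAA GAA TTT AGG TAA GCC TCA TTG CAG CGC GGT CAA CTT AAA AGT ATA — no ATG→stop ORF.
Frame +2: ATG TTA AAC GCT CAT GGC CTA GAC TTA GAA GGC GAG TTG TGA ATC CAT AAG AAT TTA GGT AAG CCT CAT TGC AGC GCG GTC AAC TTA AAA GTA — ATG at 2, stop TGA at 41 → 42 nt.
Frame +3: TGT TAA ACG CTC ATG GCC TAG ACT TAG AAG GCG AGT TGT GAA TCC ATA AGA ATT TAG GTA AGC CTC ATT GCA GCG CGG TCA ACT TAA AAG TAT — ATG at 15, stop TAG at 21 → 9 nt.
Frame -1: TAT ACT TTT AAG TTG ACC GCG CTG CAA TGA GGC TTA CCT AAA TTC TTA TGG ATT CAC AAC TCG CCT TCT AAG TCT AGG CCA TGA GCG TTT AAC ATA — no ATG→stop ORF.
Frame -2: ATA CTT TTA AGT TGA CCG CGC TGC AAT GAG GCT TAC CTA AAT TCT TAT GGA TTC ACA ACT CGC CTT CTA AGT CTA GGC CAT GAG CGT TTA ACA — no ATG→stop ORF.
Frame -3: TAC TTT TAA GTT GAC CGC GCT GCA ATG AGG CTT ACC TAA ATT CTT ATG GAT TCA CAA CTC GCC TTC TAA GTC TAG GCC ATG AGC GTT TAA CAT — ATG at 27, stop TAA at 39 → 15 nt; ATG at 48, stop TAA at 69 → 24 nt; ATG at 81, stop TAA at 90 → 12 nt.
Frame +2 has an ORF of 42 nucleotides (positions 2–43) ≥ 39, so yes.

yes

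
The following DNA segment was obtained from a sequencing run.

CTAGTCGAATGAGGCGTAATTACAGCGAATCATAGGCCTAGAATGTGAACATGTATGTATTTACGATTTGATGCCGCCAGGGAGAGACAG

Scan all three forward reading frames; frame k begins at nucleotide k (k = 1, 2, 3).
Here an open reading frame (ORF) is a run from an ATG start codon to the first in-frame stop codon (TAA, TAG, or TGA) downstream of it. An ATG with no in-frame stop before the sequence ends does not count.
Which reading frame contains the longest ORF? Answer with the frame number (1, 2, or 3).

Frame 1: CTA GTC GAA TGA GGC GTA ATT ACA GCG AAT CAT AGG CCT AGA ATG TGA ACA TGT ATG TAT TTA CGA TTT GAT GCC GCC AGG GAG AGA CAG — ATG at 43, stop TGA at 46 → 6 nt.
Frame 2: TAG TCG AAT GAG GCG TAA TTA CAG CGA ATC ATA GGC CTA GAA TGT GAA CAT GTA TGT ATT TAC GAT TTG ATG CCG CCA GGG AGA GAC — no ATG→stop ORF.
Frame 3: AGT CGA ATG AGG CGT AAT TAC AGC GAA TCA TAG GCC TAG AAT GTG AAC ATG TAT GTA TTT ACG ATT TGA TGC CGC CAG GGA GAG ACA — ATG at 9, stop TAG at 33 → 27 nt; ATG at 51, stop TGA at 69 → 21 nt.
Longest ORF is 27 nt in frame 3 (positions 9–35).

3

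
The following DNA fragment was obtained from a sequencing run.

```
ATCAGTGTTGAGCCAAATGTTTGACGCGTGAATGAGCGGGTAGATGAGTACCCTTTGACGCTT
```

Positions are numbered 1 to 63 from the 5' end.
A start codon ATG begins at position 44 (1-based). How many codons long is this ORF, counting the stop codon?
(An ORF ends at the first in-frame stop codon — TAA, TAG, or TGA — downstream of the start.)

Codons from position 44: ATG (44–46), AGT (47–49), ACC (50–52), CTT (53–55), TGA (56–58).
TGA is the first in-frame stop; that's 5 codons including the stop.

5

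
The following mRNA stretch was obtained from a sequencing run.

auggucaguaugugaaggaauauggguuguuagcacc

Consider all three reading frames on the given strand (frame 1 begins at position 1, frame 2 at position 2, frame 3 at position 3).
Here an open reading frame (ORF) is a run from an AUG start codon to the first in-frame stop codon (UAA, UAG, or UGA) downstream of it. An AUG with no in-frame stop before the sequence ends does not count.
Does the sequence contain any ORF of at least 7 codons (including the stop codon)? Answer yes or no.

no

Frame 1: AUG GUC AGU AUG UGA AGG AAU AUG GGU UGU UAG CAC — AUG at 1, stop UGA at 13 → 15 nt; AUG at 10, stop UGA at 13 → 6 nt; AUG at 22, stop UAG at 31 → 12 nt.
Frame 2: UGG UCA GUA UGU GAA GGA AUA UGG GUU GUU AGC ACC — no AUG→stop ORF.
Frame 3: GGU CAG UAU GUG AAG GAA UAU GGG UUG UUA GCA — no AUG→stop ORF.
Largest ORF found is 5 codons < 7, so no.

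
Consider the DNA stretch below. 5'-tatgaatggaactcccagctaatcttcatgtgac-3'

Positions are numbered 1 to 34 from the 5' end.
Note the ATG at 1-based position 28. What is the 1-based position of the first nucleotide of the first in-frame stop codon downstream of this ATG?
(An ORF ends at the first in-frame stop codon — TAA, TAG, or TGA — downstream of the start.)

Codons from position 28: ATG (28–30), TGA (31–33).
TGA is a stop codon; it begins at position 31.

31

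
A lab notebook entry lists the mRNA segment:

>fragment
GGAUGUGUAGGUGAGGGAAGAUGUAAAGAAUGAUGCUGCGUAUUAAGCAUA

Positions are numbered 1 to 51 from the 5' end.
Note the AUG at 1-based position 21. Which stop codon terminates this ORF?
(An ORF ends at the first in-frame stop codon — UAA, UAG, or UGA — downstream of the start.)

UAA

Codons from position 21: AUG (21–23), UAA (24–26).
The first in-frame stop codon is UAA.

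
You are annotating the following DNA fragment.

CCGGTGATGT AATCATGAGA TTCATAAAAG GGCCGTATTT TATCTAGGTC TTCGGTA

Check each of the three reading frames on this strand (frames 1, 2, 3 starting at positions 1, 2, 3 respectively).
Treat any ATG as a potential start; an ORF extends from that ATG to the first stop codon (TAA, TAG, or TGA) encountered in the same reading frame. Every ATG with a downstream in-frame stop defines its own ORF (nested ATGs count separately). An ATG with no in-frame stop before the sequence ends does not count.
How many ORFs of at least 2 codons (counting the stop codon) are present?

2

Frame 1: CCG GTG ATG TAA TCA TGA GAT TCA TAA AAG GGC CGT ATT TTA TCT AGG TCT TCG GTA — ATG at 7, stop TAA at 10 → 6 nt.
Frame 2: CGG TGA TGT AAT CAT GAG ATT CAT AAA AGG GCC GTA TTT TAT CTA GGT CTT CGG — no ATG→stop ORF.
Frame 3: GGT GAT GTA ATC ATG AGA TTC ATA AAA GGG CCG TAT TTT ATC TAG GTC TTC GGT — ATG at 15, stop TAG at 45 → 33 nt.
ORFs ≥ 2 codons: frame 1 7–12 (2 codons), frame 3 15–47 (11 codons). Count = 2.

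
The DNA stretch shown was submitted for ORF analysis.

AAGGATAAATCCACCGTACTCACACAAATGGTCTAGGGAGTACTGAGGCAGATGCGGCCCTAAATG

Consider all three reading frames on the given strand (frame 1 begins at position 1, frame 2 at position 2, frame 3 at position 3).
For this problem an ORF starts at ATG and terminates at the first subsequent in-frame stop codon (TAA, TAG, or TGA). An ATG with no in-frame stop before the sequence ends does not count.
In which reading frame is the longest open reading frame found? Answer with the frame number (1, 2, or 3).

1

Frame 1: AAG GAT AAA TCC ACC GTA CTC ACA CAA ATG GTC TAG GGA GTA CTG AGG CAG ATG CGG CCC TAA ATG — ATG at 28, stop TAG at 34 → 9 nt; ATG at 52, stop TAA at 61 → 12 nt.
Frame 2: AGG ATA AAT CCA CCG TAC TCA CAC AAA TGG TCT AGG GAG TAC TGA GGC AGA TGC GGC CCT AAA — no ATG→stop ORF.
Frame 3: GGA TAA ATC CAC CGT ACT CAC ACA AAT GGT CTA GGG AGT ACT GAG GCA GAT GCG GCC CTA AAT — no ATG→stop ORF.
Longest ORF is 12 nt in frame 1 (positions 52–63).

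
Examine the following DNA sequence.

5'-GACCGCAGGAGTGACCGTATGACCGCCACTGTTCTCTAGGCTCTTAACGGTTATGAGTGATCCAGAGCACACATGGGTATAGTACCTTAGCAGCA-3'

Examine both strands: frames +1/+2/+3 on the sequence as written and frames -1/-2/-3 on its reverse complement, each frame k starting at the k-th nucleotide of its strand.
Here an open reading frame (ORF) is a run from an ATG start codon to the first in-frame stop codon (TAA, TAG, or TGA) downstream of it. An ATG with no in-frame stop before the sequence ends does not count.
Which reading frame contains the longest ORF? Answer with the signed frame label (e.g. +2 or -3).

+2

Reverse complement (5'→3'): TGCTGCTAAGGTACTATACCCATGTGTGCTCTGGATCACTCATAACCGTTAAGAGCCTAGAGAACAGTGGCGGTCATACGGTCACTCCTGCGGTC
Frame +1: GAC CGC AGG AGT GAC CGT ATG ACC GCC ACT GTT CTC TAG GCT CTT AAC GGT TAT GAG TGA TCC AGA GCA CAC ATG GGT ATA GTA CCT TAG CAG — ATG at 19, stop TAG at 37 → 21 nt; ATG at 73, stop TAG at 88 → 18 nt.
Frame +2: ACC GCA GGA GTG ACC GTA TGA CCG CCA CTG TTC TCT AGG CTC TTA ACG GTT ATG AGT GAT CCA GAG CAC ACA TGG GTA TAG TAC CTT AGC AGC — ATG at 53, stop TAG at 80 → 30 nt.
Frame +3: CCG CAG GAG TGA CCG TAT GAC CGC CAC TGT TCT CTA GGC TCT TAA CGG TTA TGA GTG ATC CAG AGC ACA CAT GGG TAT AGT ACC TTA GCA GCA — no ATG→stop ORF.
Frame -1: TGC TGC TAA GGT ACT ATA CCC ATG TGT GCT CTG GAT CAC TCA TAA CCG TTA AGA GCC TAG AGA ACA GTG GCG GTC ATA CGG TCA CTC CTG CGG — ATG at 22, stop TAA at 43 → 24 nt.
Frame -2: GCT GCT AAG GTA CTA TAC CCA TGT GTG CTC TGG ATC ACT CAT AAC CGT TAA GAG CCT AGA GAA CAG TGG CGG TCA TAC GGT CAC TCC TGC GGT — no ATG→stop ORF.
Frame -3: CTG CTA AGG TAC TAT ACC CAT GTG TGC TCT GGA TCA CTC ATA ACC GTT AAG AGC CTA GAG AAC AGT GGC GGT CAT ACG GTC ACT CCT GCG GTC — no ATG→stop ORF.
Longest ORF is 30 nt in frame +2 (positions 53–82).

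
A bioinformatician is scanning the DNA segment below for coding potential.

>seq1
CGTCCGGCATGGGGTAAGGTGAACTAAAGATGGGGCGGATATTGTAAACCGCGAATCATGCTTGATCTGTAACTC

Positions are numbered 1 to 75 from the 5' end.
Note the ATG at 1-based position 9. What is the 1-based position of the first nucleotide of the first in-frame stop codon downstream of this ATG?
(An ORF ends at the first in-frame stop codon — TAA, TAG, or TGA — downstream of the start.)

15

Codons from position 9: ATG (9–11), GGG (12–14), TAA (15–17).
TAA is a stop codon; it begins at position 15.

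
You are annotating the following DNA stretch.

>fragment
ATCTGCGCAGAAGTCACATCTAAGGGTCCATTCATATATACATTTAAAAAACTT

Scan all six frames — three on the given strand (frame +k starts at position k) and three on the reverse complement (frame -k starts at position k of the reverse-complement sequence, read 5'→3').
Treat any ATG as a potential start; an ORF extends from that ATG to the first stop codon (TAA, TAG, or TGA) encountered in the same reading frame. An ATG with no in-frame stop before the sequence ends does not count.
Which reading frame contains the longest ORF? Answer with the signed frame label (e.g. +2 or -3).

Reverse complement (5'→3'): AAGTTTTTTAAATGTATATATGAATGGACCCTTAGATGTGACTTCTGCGCAGAT
Frame +1: ATC TGC GCA GAA GTC ACA TCT AAG GGT CCA TTC ATA TAT ACA TTT AAA AAA CTT — no ATG→stop ORF.
Frame +2: TCT GCG CAG AAG TCA CAT CTA AGG GTC CAT TCA TAT ATA CAT TTA AAA AAC — no ATG→stop ORF.
Frame +3: CTG CGC AGA AGT CAC ATC TAA GGG TCC ATT CAT ATA TAC ATT TAA AAA ACT — no ATG→stop ORF.
Frame -1: AAG TTT TTT AAA TGT ATA TAT GAA TGG ACC CTT AGA TGT GAC TTC TGC GCA GAT — no ATG→stop ORF.
Frame -2: AGT TTT TTA AAT GTA TAT ATG AAT GGA CCC TTA GAT GTG ACT TCT GCG CAG — no ATG→stop ORF.
Frame -3: GTT TTT TAA ATG TAT ATA TGA ATG GAC CCT TAG ATG TGA CTT CTG CGC AGA — ATG at 12, stop TGA at 21 → 12 nt; ATG at 24, stop TAG at 33 → 12 nt; ATG at 36, stop TGA at 39 → 6 nt.
Longest ORF is 12 nt in frame -3 (positions 12–23).

-3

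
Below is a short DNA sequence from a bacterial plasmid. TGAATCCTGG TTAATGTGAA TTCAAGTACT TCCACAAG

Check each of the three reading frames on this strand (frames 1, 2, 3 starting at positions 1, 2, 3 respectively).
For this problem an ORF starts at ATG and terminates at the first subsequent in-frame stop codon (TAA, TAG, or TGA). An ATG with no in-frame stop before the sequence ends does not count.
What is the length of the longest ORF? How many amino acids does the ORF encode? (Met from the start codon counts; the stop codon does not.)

Frame 1: TGA ATC CTG GTT AAT GTG AAT TCA AGT ACT TCC ACA — no ATG→stop ORF.
Frame 2: GAA TCC TGG TTA ATG TGA ATT CAA GTA CTT CCA CAA — ATG at 14, stop TGA at 17 → 6 nt.
Frame 3: AAT CCT GGT TAA TGT GAA TTC AAG TAC TTC CAC AAG — no ATG→stop ORF.
Longest: frame 2, positions 14–19, 6 nt = 2 codons = 1 aa. → 1 amino acids.

1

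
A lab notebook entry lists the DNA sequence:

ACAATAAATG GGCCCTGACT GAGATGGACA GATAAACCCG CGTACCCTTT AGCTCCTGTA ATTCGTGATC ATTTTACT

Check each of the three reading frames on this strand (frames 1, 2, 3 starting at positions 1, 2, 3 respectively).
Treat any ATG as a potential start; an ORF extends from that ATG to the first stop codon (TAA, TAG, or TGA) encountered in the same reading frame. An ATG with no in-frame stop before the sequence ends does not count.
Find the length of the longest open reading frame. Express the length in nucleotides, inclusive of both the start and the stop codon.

Frame 1: ACA ATA AAT GGG CCC TGA CTG AGA TGG ACA GAT AAA CCC GCG TAC CCT TTA GCT CCT GTA ATT CGT GAT CAT TTT ACT — no ATG→stop ORF.
Frame 2: CAA TAA ATG GGC CCT GAC TGA GAT GGA CAG ATA AAC CCG CGT ACC CTT TAG CTC CTG TAA TTC GTG ATC ATT TTA — ATG at 8, stop TGA at 20 → 15 nt.
Frame 3: AAT AAA TGG GCC CTG ACT GAG ATG GAC AGA TAA ACC CGC GTA CCC TTT AGC TCC TGT AAT TCG TGA TCA TTT TAC — ATG at 24, stop TAA at 33 → 12 nt.
Longest: frame 2, positions 8–22, 15 nt = 5 codons = 4 aa. → 15 nucleotides.

15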